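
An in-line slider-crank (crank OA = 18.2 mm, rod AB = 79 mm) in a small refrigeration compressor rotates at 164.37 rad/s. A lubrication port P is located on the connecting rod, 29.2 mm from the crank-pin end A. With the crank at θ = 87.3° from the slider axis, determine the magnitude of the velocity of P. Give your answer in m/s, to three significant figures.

ω = 164.4 rad/s.  Crank-pin speed |V_A| = rω = 2.9915 m/s, perpendicular to OA.
Rod angle: sinφ = −(r/L) sinθ ⇒ φ = -13.304°; ω_rod = −rω cosθ/√(L²−r²sin²θ) = -1.833 rad/s.
V_P = V_A + ω_rod × AP, with AP = 0.0292 m along the rod.
Components: V_Px = −rω sinθ − a·ω_rod·sinφ = -3.0005 m/s;  V_Py = rω cosθ + a·ω_rod·cosφ = +0.088833 m/s.
|V_P| = √(V_Px² + V_Py²) = 3.0018 m/s.

3.00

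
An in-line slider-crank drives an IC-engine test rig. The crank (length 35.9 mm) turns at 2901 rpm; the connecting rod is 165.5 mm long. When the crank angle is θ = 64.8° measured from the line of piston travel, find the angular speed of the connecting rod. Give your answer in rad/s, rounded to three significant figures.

28.6

ω = 303.8 rad/s (converted from 2901 rpm).
The rod makes angle φ with the slider axis where L sinφ = r sinθ; differentiating, L cosφ·φ̇ = r ω cosθ.
L cosφ = √(L² − r² sin²θ) = 0.16228 m.
|ω_rod| = r ω |cosθ| / √(L² − r² sin²θ) = 0.0359·303.8·0.42578/0.16228 = 28.615 rad/s.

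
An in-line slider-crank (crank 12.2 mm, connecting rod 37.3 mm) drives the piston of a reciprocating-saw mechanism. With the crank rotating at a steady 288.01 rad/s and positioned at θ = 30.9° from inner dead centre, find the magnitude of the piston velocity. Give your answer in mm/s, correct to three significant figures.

2320

ω = 288 rad/s
For an in-line slider-crank, x = r cosθ + √(L² − r² sin²θ), so v = −rω sinθ·[1 + r cosθ/√(L² − r² sin²θ)].
With r = 0.0122 m, L = 0.0373 m, θ = 30.9°: √(L² − r² sin²θ) = 0.03677 m.
v = −0.0122·288·0.51354·[1 + 0.0122·0.85806/0.03677] = -2.3182 m/s.
|v| = 2.3182 m/s = 2318.2 mm/s.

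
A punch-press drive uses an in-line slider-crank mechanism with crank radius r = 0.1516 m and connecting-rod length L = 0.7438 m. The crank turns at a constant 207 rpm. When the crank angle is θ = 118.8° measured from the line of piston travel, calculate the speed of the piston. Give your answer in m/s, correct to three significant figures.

2.59

ω = 2π·207/60 = 21.68 rad/s
For an in-line slider-crank, x = r cosθ + √(L² − r² sin²θ), so v = −rω sinθ·[1 + r cosθ/√(L² − r² sin²θ)].
With r = 0.1516 m, L = 0.7438 m, θ = 118.8°: √(L² − r² sin²θ) = 0.73184 m.
v = −0.1516·21.68·0.87631·[1 + 0.1516·-0.48175/0.73184] = -2.5924 m/s.
|v| = 2.5924 m/s.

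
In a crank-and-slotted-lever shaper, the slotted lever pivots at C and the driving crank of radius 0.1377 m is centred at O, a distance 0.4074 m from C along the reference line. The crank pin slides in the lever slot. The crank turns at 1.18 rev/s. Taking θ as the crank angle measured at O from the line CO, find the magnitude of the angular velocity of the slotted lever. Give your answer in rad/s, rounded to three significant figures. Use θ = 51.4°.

1.57

ω = 7.414 rad/s (from 1.18 rev/s).
Crank pin A relative to C: A = (d + r cosθ, r sinθ); lever angle φ = atan2(r sinθ, d + r cosθ).
Differentiating tanφ: φ̇ = rω(d cosθ + r)/(d² + r² + 2dr cosθ).
d² + r² + 2dr cosθ = |CA|² = 0.254934 m²;  d cosθ + r = +0.39187 m.
|ω_lever| = |0.1377·7.414·+0.39187| / 0.254934 = 1.5693 rad/s.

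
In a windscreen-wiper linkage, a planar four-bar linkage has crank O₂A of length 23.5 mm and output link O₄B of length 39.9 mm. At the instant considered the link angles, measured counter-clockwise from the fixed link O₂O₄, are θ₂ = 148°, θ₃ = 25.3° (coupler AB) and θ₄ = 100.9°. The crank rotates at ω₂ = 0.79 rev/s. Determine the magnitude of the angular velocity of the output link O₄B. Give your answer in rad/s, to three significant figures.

ω₂ = 4.964 rad/s (from 0.79 rev/s).
Differentiating the loop-closure r₂e^{iθ₂}+r₃e^{iθ₃}=r₁+r₄e^{iθ₄} gives r₂ω₂e^{iθ₂}+r₃ω₃e^{iθ₃}=r₄ω₄e^{iθ₄}.
Eliminating the other unknown: ω₄ = r₂ω₂ sin(θ₂−θ₃) / [r₄ sin(θ₄−θ₃)].
Numerator sine = +0.84151; denominator sine = +0.96858.
Result = 0.0235·4.964·(+0.84151) / (0.0399·(+0.96858)) = +2.5399 rad/s; magnitude 2.5399 rad/s.

2.54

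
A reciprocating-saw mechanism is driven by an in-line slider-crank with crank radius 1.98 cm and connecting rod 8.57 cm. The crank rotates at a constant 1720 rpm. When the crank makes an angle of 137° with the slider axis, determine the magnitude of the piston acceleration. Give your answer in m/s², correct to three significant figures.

457

ω = 2π·1720/60 = 180.1 rad/s
x(θ) = r cosθ + √(L² − r² sin²θ); with ω constant, a = ω²·d²x/dθ².
d²x/dθ² = −r cosθ − r²(cos2θ)/√u − r⁴ sin²2θ/(4u^{3/2}),  u = L² − r² sin²θ = 0.00716214 m².
Substituting r = 0.0198 m, L = 0.0857 m, θ = 137°: d²x/dθ² = +0.014095 m.
a = ω²·d²x/dθ² = (180.1)²·(+0.014095) = +457.26 m/s²;  |a| = 457.26 m/s².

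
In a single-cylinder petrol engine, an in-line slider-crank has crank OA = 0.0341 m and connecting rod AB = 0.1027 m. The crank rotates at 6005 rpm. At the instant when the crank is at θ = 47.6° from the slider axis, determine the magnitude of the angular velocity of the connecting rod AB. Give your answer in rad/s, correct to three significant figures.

145

ω = 628.8 rad/s (converted from 6005 rpm).
The rod makes angle φ with the slider axis where L sinφ = r sinθ; differentiating, L cosφ·φ̇ = r ω cosθ.
L cosφ = √(L² − r² sin²θ) = 0.099565 m.
|ω_rod| = r ω |cosθ| / √(L² − r² sin²θ) = 0.0341·628.8·0.67430/0.099565 = 145.23 rad/s.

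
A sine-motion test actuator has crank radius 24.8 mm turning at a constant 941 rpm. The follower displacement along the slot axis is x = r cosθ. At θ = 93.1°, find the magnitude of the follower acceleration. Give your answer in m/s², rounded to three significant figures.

ω = 98.54 rad/s (from 941 rpm).
x = r cosθ ⇒ ẍ = −rω² cosθ (ω constant).
|a| = rω²|cosθ| = 0.0248·(98.54)²·|cos 93.1°| = 13.023 m/s².

13.0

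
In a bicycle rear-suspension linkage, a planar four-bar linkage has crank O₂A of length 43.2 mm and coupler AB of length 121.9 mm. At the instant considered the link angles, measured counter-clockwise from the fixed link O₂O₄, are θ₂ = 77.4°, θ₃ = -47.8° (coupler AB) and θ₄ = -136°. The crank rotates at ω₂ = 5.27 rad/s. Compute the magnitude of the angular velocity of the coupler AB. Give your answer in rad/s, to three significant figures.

1.03

ω₂ = 5.27 rad/s
Differentiating the loop-closure r₂e^{iθ₂}+r₃e^{iθ₃}=r₁+r₄e^{iθ₄} gives r₂ω₂e^{iθ₂}+r₃ω₃e^{iθ₃}=r₄ω₄e^{iθ₄}.
Eliminating the other unknown: ω₃ = r₂ω₂ sin(θ₄−θ₂) / [r₃ sin(θ₃−θ₄)].
Numerator sine = +0.55048; denominator sine = +0.99951.
Result = 0.0432·5.27·(+0.55048) / (0.1219·(+0.99951)) = +1.0286 rad/s; magnitude 1.0286 rad/s.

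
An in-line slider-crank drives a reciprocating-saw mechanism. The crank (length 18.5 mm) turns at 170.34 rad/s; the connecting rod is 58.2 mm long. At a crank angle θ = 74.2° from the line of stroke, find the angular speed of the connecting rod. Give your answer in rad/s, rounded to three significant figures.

15.5

ω = 170.3 rad/s
The rod makes angle φ with the slider axis where L sinφ = r sinθ; differentiating, L cosφ·φ̇ = r ω cosθ.
L cosφ = √(L² − r² sin²θ) = 0.055411 m.
|ω_rod| = r ω |cosθ| / √(L² − r² sin²θ) = 0.0185·170.3·0.27228/0.055411 = 15.485 rad/s.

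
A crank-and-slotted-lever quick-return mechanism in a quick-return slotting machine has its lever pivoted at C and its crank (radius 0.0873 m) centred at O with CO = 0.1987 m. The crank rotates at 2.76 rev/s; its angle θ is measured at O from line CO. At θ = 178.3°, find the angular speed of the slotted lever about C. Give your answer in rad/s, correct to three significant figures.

ω = 17.34 rad/s (from 2.76 rev/s).
Crank pin A relative to C: A = (d + r cosθ, r sinθ); lever angle φ = atan2(r sinθ, d + r cosθ).
Differentiating tanφ: φ̇ = rω(d cosθ + r)/(d² + r² + 2dr cosθ).
d² + r² + 2dr cosθ = |CA|² = 0.0124252 m²;  d cosθ + r = -0.11131 m.
|ω_lever| = |0.0873·17.34·-0.11131| / 0.0124252 = 13.563 rad/s.

13.6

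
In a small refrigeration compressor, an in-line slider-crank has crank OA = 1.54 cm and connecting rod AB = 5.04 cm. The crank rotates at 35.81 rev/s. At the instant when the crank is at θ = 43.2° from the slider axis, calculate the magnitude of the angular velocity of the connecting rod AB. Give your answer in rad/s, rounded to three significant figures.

ω = 225 rad/s (converted from 35.81 rev/s).
The rod makes angle φ with the slider axis where L sinφ = r sinθ; differentiating, L cosφ·φ̇ = r ω cosθ.
L cosφ = √(L² − r² sin²θ) = 0.049285 m.
|ω_rod| = r ω |cosθ| / √(L² − r² sin²θ) = 0.0154·225·0.72897/0.049285 = 51.25 rad/s.

51.3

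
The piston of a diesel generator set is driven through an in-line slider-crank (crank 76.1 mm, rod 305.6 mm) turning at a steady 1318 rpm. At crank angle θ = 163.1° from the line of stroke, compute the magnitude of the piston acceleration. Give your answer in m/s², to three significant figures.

1080

ω = 2π·1318/60 = 138 rad/s
x(θ) = r cosθ + √(L² − r² sin²θ); with ω constant, a = ω²·d²x/dθ².
d²x/dθ² = −r cosθ − r²(cos2θ)/√u − r⁴ sin²2θ/(4u^{3/2}),  u = L² − r² sin²θ = 0.092902 m².
Substituting r = 0.0761 m, L = 0.3056 m, θ = 163.1°: d²x/dθ² = +0.056933 m.
a = ω²·d²x/dθ² = (138)²·(+0.056933) = +1084.6 m/s²;  |a| = 1084.6 m/s².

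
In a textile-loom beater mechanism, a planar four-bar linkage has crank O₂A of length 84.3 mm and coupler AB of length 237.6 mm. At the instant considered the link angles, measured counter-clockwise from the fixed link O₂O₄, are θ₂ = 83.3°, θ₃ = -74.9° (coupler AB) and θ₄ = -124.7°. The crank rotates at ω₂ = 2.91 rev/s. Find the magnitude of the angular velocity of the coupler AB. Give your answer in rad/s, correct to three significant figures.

3.99

ω₂ = 18.28 rad/s (from 2.91 rev/s).
Differentiating the loop-closure r₂e^{iθ₂}+r₃e^{iθ₃}=r₁+r₄e^{iθ₄} gives r₂ω₂e^{iθ₂}+r₃ω₃e^{iθ₃}=r₄ω₄e^{iθ₄}.
Eliminating the other unknown: ω₃ = r₂ω₂ sin(θ₄−θ₂) / [r₃ sin(θ₃−θ₄)].
Numerator sine = +0.46947; denominator sine = +0.76380.
Result = 0.0843·18.28·(+0.46947) / (0.2376·(+0.76380)) = +3.9874 rad/s; magnitude 3.9874 rad/s.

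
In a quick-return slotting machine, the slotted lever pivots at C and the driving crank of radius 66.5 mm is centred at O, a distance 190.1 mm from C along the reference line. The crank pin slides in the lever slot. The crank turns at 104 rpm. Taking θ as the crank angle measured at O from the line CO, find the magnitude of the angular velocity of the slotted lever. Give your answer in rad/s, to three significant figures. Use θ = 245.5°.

ω = 10.89 rad/s (from 104 rpm).
Crank pin A relative to C: A = (d + r cosθ, r sinθ); lever angle φ = atan2(r sinθ, d + r cosθ).
Differentiating tanφ: φ̇ = rω(d cosθ + r)/(d² + r² + 2dr cosθ).
d² + r² + 2dr cosθ = |CA|² = 0.0300754 m²;  d cosθ + r = -0.012333 m.
|ω_lever| = |0.0665·10.89·-0.012333| / 0.0300754 = 0.29699 rad/s.

0.297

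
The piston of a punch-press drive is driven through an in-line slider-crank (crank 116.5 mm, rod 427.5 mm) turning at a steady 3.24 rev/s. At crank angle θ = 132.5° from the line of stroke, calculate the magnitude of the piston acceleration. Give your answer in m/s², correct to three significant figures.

ω = 2π·3.24 = 20.36 rad/s
x(θ) = r cosθ + √(L² − r² sin²θ); with ω constant, a = ω²·d²x/dθ².
d²x/dθ² = −r cosθ − r²(cos2θ)/√u − r⁴ sin²2θ/(4u^{3/2}),  u = L² − r² sin²θ = 0.175379 m².
Substituting r = 0.1165 m, L = 0.4275 m, θ = 132.5°: d²x/dθ² = +0.080909 m.
a = ω²·d²x/dθ² = (20.36)²·(+0.080909) = +33.531 m/s²;  |a| = 33.531 m/s².

33.5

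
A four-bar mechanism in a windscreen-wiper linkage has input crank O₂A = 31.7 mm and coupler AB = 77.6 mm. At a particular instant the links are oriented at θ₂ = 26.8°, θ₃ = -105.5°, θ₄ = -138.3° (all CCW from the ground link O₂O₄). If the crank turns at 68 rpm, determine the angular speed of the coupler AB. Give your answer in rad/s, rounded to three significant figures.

1.38

ω₂ = 7.121 rad/s (from 68 rpm).
Differentiating the loop-closure r₂e^{iθ₂}+r₃e^{iθ₃}=r₁+r₄e^{iθ₄} gives r₂ω₂e^{iθ₂}+r₃ω₃e^{iθ₃}=r₄ω₄e^{iθ₄}.
Eliminating the other unknown: ω₃ = r₂ω₂ sin(θ₄−θ₂) / [r₃ sin(θ₃−θ₄)].
Numerator sine = -0.25713; denominator sine = +0.54171.
Result = 0.0317·7.121·(-0.25713) / (0.0776·(+0.54171)) = -1.3808 rad/s; magnitude 1.3808 rad/s.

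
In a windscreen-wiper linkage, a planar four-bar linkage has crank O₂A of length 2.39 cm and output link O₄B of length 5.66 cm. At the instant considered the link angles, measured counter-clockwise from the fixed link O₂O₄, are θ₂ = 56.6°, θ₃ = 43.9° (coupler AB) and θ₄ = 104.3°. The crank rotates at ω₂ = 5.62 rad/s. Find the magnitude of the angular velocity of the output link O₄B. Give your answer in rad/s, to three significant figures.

ω₂ = 5.62 rad/s
Differentiating the loop-closure r₂e^{iθ₂}+r₃e^{iθ₃}=r₁+r₄e^{iθ₄} gives r₂ω₂e^{iθ₂}+r₃ω₃e^{iθ₃}=r₄ω₄e^{iθ₄}.
Eliminating the other unknown: ω₄ = r₂ω₂ sin(θ₂−θ₃) / [r₄ sin(θ₄−θ₃)].
Numerator sine = +0.21985; denominator sine = +0.86949.
Result = 0.0239·5.62·(+0.21985) / (0.0566·(+0.86949)) = +0.60003 rad/s; magnitude 0.60003 rad/s.

0.600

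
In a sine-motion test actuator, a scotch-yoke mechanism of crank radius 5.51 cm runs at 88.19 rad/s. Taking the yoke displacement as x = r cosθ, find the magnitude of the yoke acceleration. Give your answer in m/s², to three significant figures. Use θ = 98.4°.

62.6

ω = 88.19 rad/s
x = r cosθ ⇒ ẍ = −rω² cosθ (ω constant).
|a| = rω²|cosθ| = 0.0551·(88.19)²·|cos 98.4°| = 62.602 m/s².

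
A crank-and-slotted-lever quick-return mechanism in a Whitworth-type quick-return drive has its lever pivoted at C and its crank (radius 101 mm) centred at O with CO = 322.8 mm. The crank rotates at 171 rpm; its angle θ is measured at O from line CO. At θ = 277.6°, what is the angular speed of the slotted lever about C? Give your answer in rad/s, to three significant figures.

ω = 17.91 rad/s (from 171 rpm).
Crank pin A relative to C: A = (d + r cosθ, r sinθ); lever angle φ = atan2(r sinθ, d + r cosθ).
Differentiating tanφ: φ̇ = rω(d cosθ + r)/(d² + r² + 2dr cosθ).
d² + r² + 2dr cosθ = |CA|² = 0.123025 m²;  d cosθ + r = +0.14369 m.
|ω_lever| = |0.101·17.91·+0.14369| / 0.123025 = 2.1125 rad/s.

2.11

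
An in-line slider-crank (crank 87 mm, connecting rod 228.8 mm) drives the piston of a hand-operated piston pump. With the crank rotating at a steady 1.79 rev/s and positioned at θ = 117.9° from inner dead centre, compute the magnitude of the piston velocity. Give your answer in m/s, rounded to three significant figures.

0.701

ω = 2π·1.79 = 11.25 rad/s
For an in-line slider-crank, x = r cosθ + √(L² − r² sin²θ), so v = −rω sinθ·[1 + r cosθ/√(L² − r² sin²θ)].
With r = 0.087 m, L = 0.2288 m, θ = 117.9°: √(L² − r² sin²θ) = 0.21549 m.
v = −0.087·11.25·0.88377·[1 + 0.087·-0.46793/0.21549] = -0.70138 m/s.
|v| = 0.70138 m/s.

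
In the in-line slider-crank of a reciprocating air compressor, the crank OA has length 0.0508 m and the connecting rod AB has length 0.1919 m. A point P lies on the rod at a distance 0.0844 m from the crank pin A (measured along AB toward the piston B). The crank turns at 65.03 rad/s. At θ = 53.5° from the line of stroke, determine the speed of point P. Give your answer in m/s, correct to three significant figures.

3.05

ω = 65.03 rad/s.  Crank-pin speed |V_A| = rω = 3.3035 m/s, perpendicular to OA.
Rod angle: sinφ = −(r/L) sinθ ⇒ φ = -12.286°; ω_rod = −rω cosθ/√(L²−r²sin²θ) = -10.48 rad/s.
V_P = V_A + ω_rod × AP, with AP = 0.0844 m along the rod.
Components: V_Px = −rω sinθ − a·ω_rod·sinφ = -2.8438 m/s;  V_Py = rω cosθ + a·ω_rod·cosφ = +1.1008 m/s.
|V_P| = √(V_Px² + V_Py²) = 3.0494 m/s.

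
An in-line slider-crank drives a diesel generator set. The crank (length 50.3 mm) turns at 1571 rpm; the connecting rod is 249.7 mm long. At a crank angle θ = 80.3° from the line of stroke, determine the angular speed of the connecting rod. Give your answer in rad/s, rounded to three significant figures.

5.70

ω = 164.5 rad/s (converted from 1571 rpm).
The rod makes angle φ with the slider axis where L sinφ = r sinθ; differentiating, L cosφ·φ̇ = r ω cosθ.
L cosφ = √(L² − r² sin²θ) = 0.24473 m.
|ω_rod| = r ω |cosθ| / √(L² − r² sin²θ) = 0.0503·164.5·0.16849/0.24473 = 5.6972 rad/s.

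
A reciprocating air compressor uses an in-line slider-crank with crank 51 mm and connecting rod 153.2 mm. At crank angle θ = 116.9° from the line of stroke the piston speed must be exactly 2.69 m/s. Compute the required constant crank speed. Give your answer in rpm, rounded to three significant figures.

For an in-line slider-crank, |v_piston| = rω|sinθ|·[1 + r cosθ/√(L² − r² sin²θ)].
With r = 0.051 m, L = 0.1532 m, θ = 116.9°: the bracketed kinematic factor |dx/dθ| = 0.038308 m.
ω = v/|dx/dθ| = 2.69/0.038308 = 70.22 rad/s.
N = 60ω/(2π) = 670.55 rpm.

671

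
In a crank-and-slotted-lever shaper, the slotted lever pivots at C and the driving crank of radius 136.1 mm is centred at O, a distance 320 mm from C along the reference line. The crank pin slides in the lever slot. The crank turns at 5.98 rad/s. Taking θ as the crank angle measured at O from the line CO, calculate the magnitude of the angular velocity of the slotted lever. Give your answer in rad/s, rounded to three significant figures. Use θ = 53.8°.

1.54

ω = 5.98 rad/s
Crank pin A relative to C: A = (d + r cosθ, r sinθ); lever angle φ = atan2(r sinθ, d + r cosθ).
Differentiating tanφ: φ̇ = rω(d cosθ + r)/(d² + r² + 2dr cosθ).
d² + r² + 2dr cosθ = |CA|² = 0.172367 m²;  d cosθ + r = +0.32509 m.
|ω_lever| = |0.1361·5.98·+0.32509| / 0.172367 = 1.535 rad/s.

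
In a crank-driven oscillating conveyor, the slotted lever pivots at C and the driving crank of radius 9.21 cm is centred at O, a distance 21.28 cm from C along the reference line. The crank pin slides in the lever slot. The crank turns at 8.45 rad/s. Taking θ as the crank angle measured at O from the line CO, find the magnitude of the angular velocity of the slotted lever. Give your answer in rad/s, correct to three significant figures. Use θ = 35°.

2.41

ω = 8.45 rad/s
Crank pin A relative to C: A = (d + r cosθ, r sinθ); lever angle φ = atan2(r sinθ, d + r cosθ).
Differentiating tanφ: φ̇ = rω(d cosθ + r)/(d² + r² + 2dr cosθ).
d² + r² + 2dr cosθ = |CA|² = 0.0858752 m²;  d cosθ + r = +0.26642 m.
|ω_lever| = |0.0921·8.45·+0.26642| / 0.0858752 = 2.4144 rad/s.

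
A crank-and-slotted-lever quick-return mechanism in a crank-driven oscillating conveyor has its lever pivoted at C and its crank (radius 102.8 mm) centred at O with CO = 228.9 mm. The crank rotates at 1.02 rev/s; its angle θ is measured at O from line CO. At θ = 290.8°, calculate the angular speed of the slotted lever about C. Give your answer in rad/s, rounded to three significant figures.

ω = 6.409 rad/s (from 1.02 rev/s).
Crank pin A relative to C: A = (d + r cosθ, r sinθ); lever angle φ = atan2(r sinθ, d + r cosθ).
Differentiating tanφ: φ̇ = rω(d cosθ + r)/(d² + r² + 2dr cosθ).
d² + r² + 2dr cosθ = |CA|² = 0.079675 m²;  d cosθ + r = +0.18408 m.
|ω_lever| = |0.1028·6.409·+0.18408| / 0.079675 = 1.5222 rad/s.

1.52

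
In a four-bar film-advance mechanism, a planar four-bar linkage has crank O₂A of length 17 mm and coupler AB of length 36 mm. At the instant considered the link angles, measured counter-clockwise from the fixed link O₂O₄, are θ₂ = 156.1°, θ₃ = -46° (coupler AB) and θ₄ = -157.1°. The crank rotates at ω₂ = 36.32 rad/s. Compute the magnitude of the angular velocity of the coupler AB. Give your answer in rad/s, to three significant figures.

13.4

ω₂ = 36.32 rad/s
Differentiating the loop-closure r₂e^{iθ₂}+r₃e^{iθ₃}=r₁+r₄e^{iθ₄} gives r₂ω₂e^{iθ₂}+r₃ω₃e^{iθ₃}=r₄ω₄e^{iθ₄}.
Eliminating the other unknown: ω₃ = r₂ω₂ sin(θ₄−θ₂) / [r₃ sin(θ₃−θ₄)].
Numerator sine = +0.72897; denominator sine = +0.93295.
Result = 0.017·36.32·(+0.72897) / (0.036·(+0.93295)) = +13.401 rad/s; magnitude 13.401 rad/s.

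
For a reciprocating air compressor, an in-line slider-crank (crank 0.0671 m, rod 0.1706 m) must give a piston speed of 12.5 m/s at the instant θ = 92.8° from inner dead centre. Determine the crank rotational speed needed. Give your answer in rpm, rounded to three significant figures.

1820

For an in-line slider-crank, |v_piston| = rω|sinθ|·[1 + r cosθ/√(L² − r² sin²θ)].
With r = 0.0671 m, L = 0.1706 m, θ = 92.8°: the bracketed kinematic factor |dx/dθ| = 0.06562 m.
ω = v/|dx/dθ| = 12.5/0.06562 = 190.49 rad/s.
N = 60ω/(2π) = 1819.1 rpm.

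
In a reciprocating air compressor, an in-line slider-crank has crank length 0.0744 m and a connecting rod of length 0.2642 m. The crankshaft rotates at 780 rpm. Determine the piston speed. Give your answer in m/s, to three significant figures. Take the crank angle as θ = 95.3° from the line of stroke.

ω = 2π·780/60 = 81.68 rad/s
For an in-line slider-crank, x = r cosθ + √(L² − r² sin²θ), so v = −rω sinθ·[1 + r cosθ/√(L² − r² sin²θ)].
With r = 0.0744 m, L = 0.2642 m, θ = 95.3°: √(L² − r² sin²θ) = 0.2536 m.
v = −0.0744·81.68·0.99572·[1 + 0.0744·-0.09237/0.2536] = -5.8871 m/s.
|v| = 5.8871 m/s.

5.89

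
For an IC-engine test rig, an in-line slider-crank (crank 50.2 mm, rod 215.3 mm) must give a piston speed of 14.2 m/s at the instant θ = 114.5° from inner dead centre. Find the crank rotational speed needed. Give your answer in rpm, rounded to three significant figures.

For an in-line slider-crank, |v_piston| = rω|sinθ|·[1 + r cosθ/√(L² − r² sin²θ)].
With r = 0.0502 m, L = 0.2153 m, θ = 114.5°: the bracketed kinematic factor |dx/dθ| = 0.04116 m.
ω = v/|dx/dθ| = 14.2/0.04116 = 344.99 rad/s.
N = 60ω/(2π) = 3294.4 rpm.

3290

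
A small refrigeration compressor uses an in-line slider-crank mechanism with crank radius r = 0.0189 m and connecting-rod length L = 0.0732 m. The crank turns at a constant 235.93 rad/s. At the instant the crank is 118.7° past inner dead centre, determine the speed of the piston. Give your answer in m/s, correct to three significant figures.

3.41

ω = 235.9 rad/s
For an in-line slider-crank, x = r cosθ + √(L² − r² sin²θ), so v = −rω sinθ·[1 + r cosθ/√(L² − r² sin²θ)].
With r = 0.0189 m, L = 0.0732 m, θ = 118.7°: √(L² − r² sin²θ) = 0.071298 m.
v = −0.0189·235.9·0.87715·[1 + 0.0189·-0.48022/0.071298] = -3.4134 m/s.
|v| = 3.4134 m/s.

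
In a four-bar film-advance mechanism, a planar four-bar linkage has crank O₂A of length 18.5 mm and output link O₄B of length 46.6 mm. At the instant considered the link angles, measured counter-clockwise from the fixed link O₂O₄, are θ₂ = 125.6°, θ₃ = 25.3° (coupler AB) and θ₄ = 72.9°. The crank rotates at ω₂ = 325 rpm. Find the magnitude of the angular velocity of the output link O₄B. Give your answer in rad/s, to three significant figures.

18.0

ω₂ = 34.03 rad/s (from 325 rpm).
Differentiating the loop-closure r₂e^{iθ₂}+r₃e^{iθ₃}=r₁+r₄e^{iθ₄} gives r₂ω₂e^{iθ₂}+r₃ω₃e^{iθ₃}=r₄ω₄e^{iθ₄}.
Eliminating the other unknown: ω₄ = r₂ω₂ sin(θ₂−θ₃) / [r₄ sin(θ₄−θ₃)].
Numerator sine = +0.98389; denominator sine = +0.73846.
Result = 0.0185·34.03·(+0.98389) / (0.0466·(+0.73846)) = +18.002 rad/s; magnitude 18.002 rad/s.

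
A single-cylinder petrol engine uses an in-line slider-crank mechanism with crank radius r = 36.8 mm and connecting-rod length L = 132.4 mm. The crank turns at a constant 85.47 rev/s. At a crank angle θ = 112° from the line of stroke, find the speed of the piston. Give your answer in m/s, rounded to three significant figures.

16.3

ω = 2π·85.5 = 537 rad/s
For an in-line slider-crank, x = r cosθ + √(L² − r² sin²θ), so v = −rω sinθ·[1 + r cosθ/√(L² − r² sin²θ)].
With r = 0.0368 m, L = 0.1324 m, θ = 112°: √(L² − r² sin²θ) = 0.12793 m.
v = −0.0368·537·0.92718·[1 + 0.0368·-0.37461/0.12793] = -16.349 m/s.
|v| = 16.349 m/s.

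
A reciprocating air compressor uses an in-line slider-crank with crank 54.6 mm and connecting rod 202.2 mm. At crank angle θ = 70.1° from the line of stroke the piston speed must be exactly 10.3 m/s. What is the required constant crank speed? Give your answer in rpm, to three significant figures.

1750

For an in-line slider-crank, |v_piston| = rω|sinθ|·[1 + r cosθ/√(L² − r² sin²θ)].
With r = 0.0546 m, L = 0.2022 m, θ = 70.1°: the bracketed kinematic factor |dx/dθ| = 0.056218 m.
ω = v/|dx/dθ| = 10.3/0.056218 = 183.21 rad/s.
N = 60ω/(2π) = 1749.6 rpm.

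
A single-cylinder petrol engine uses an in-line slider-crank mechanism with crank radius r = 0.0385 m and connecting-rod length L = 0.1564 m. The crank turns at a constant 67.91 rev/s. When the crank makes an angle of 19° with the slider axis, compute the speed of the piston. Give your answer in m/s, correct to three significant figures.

6.60

ω = 2π·67.9 = 426.7 rad/s
For an in-line slider-crank, x = r cosθ + √(L² − r² sin²θ), so v = −rω sinθ·[1 + r cosθ/√(L² − r² sin²θ)].
With r = 0.0385 m, L = 0.1564 m, θ = 19°: √(L² − r² sin²θ) = 0.1559 m.
v = −0.0385·426.7·0.32557·[1 + 0.0385·0.94552/0.1559] = -6.5972 m/s.
|v| = 6.5972 m/s.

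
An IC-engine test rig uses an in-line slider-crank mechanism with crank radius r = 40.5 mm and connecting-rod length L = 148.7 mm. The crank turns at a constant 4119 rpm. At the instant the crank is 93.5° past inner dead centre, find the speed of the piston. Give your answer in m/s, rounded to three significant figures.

ω = 2π·4119/60 = 431.3 rad/s
For an in-line slider-crank, x = r cosθ + √(L² − r² sin²θ), so v = −rω sinθ·[1 + r cosθ/√(L² − r² sin²θ)].
With r = 0.0405 m, L = 0.1487 m, θ = 93.5°: √(L² − r² sin²θ) = 0.1431 m.
v = −0.0405·431.3·0.99813·[1 + 0.0405·-0.06105/0.1431] = -17.135 m/s.
|v| = 17.135 m/s.

17.1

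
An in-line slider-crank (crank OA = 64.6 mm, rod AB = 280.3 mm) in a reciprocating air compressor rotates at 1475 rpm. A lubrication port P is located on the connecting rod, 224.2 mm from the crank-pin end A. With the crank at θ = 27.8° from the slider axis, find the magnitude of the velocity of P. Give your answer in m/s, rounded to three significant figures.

ω = 154.5 rad/s.  Crank-pin speed |V_A| = rω = 9.9782 m/s, perpendicular to OA.
Rod angle: sinφ = −(r/L) sinθ ⇒ φ = -6.170°; ω_rod = −rω cosθ/√(L²−r²sin²θ) = -31.673 rad/s.
V_P = V_A + ω_rod × AP, with AP = 0.2242 m along the rod.
Components: V_Px = −rω sinθ − a·ω_rod·sinφ = -5.417 m/s;  V_Py = rω cosθ + a·ω_rod·cosφ = +1.7666 m/s.
|V_P| = √(V_Px² + V_Py²) = 5.6978 m/s.

5.70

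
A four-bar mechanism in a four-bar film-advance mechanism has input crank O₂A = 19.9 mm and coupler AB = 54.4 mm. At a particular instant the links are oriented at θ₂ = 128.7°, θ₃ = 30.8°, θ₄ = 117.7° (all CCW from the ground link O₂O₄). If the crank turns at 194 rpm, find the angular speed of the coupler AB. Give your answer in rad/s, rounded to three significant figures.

1.42

ω₂ = 20.32 rad/s (from 194 rpm).
Differentiating the loop-closure r₂e^{iθ₂}+r₃e^{iθ₃}=r₁+r₄e^{iθ₄} gives r₂ω₂e^{iθ₂}+r₃ω₃e^{iθ₃}=r₄ω₄e^{iθ₄}.
Eliminating the other unknown: ω₃ = r₂ω₂ sin(θ₄−θ₂) / [r₃ sin(θ₃−θ₄)].
Numerator sine = -0.19081; denominator sine = -0.99854.
Result = 0.0199·20.32·(-0.19081) / (0.0544·(-0.99854)) = +1.4201 rad/s; magnitude 1.4201 rad/s.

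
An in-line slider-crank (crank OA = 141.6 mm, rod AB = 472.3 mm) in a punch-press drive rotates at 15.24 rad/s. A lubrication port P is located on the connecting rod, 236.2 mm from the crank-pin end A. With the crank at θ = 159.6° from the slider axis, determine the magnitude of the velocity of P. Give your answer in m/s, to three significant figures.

1.20

ω = 15.24 rad/s.  Crank-pin speed |V_A| = rω = 2.158 m/s, perpendicular to OA.
Rod angle: sinφ = −(r/L) sinθ ⇒ φ = -5.999°; ω_rod = −rω cosθ/√(L²−r²sin²θ) = +4.3061 rad/s.
V_P = V_A + ω_rod × AP, with AP = 0.2362 m along the rod.
Components: V_Px = −rω sinθ − a·ω_rod·sinφ = -0.64592 m/s;  V_Py = rω cosθ + a·ω_rod·cosφ = -1.0111 m/s.
|V_P| = √(V_Px² + V_Py²) = 1.1998 m/s.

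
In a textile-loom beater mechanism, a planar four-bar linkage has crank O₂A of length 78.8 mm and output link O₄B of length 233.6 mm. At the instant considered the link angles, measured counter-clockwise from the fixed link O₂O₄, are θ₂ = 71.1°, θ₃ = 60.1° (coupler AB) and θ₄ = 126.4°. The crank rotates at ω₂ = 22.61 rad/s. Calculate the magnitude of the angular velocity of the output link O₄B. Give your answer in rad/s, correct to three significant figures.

1.59

ω₂ = 22.61 rad/s
Differentiating the loop-closure r₂e^{iθ₂}+r₃e^{iθ₃}=r₁+r₄e^{iθ₄} gives r₂ω₂e^{iθ₂}+r₃ω₃e^{iθ₃}=r₄ω₄e^{iθ₄}.
Eliminating the other unknown: ω₄ = r₂ω₂ sin(θ₂−θ₃) / [r₄ sin(θ₄−θ₃)].
Numerator sine = +0.19081; denominator sine = +0.91566.
Result = 0.0788·22.61·(+0.19081) / (0.2336·(+0.91566)) = +1.5893 rad/s; magnitude 1.5893 rad/s.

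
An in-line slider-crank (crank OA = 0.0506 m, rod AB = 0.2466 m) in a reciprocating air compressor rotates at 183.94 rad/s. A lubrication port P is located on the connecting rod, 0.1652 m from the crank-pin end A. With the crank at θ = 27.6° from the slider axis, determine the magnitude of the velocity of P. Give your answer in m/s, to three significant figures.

ω = 183.9 rad/s.  Crank-pin speed |V_A| = rω = 9.3074 m/s, perpendicular to OA.
Rod angle: sinφ = −(r/L) sinθ ⇒ φ = -5.455°; ω_rod = −rω cosθ/√(L²−r²sin²θ) = -33.6 rad/s.
V_P = V_A + ω_rod × AP, with AP = 0.1652 m along the rod.
Components: V_Px = −rω sinθ − a·ω_rod·sinφ = -4.8397 m/s;  V_Py = rω cosθ + a·ω_rod·cosφ = +2.7226 m/s.
|V_P| = √(V_Px² + V_Py²) = 5.553 m/s.

5.55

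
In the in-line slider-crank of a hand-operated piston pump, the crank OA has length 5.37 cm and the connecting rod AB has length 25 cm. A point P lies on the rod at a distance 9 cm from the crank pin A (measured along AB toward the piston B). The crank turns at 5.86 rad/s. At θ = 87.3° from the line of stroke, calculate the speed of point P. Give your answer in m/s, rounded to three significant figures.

ω = 5.86 rad/s.  Crank-pin speed |V_A| = rω = 0.31468 m/s, perpendicular to OA.
Rod angle: sinφ = −(r/L) sinθ ⇒ φ = -12.390°; ω_rod = −rω cosθ/√(L²−r²sin²θ) = -0.060708 rad/s.
V_P = V_A + ω_rod × AP, with AP = 0.09 m along the rod.
Components: V_Px = −rω sinθ − a·ω_rod·sinφ = -0.3155 m/s;  V_Py = rω cosθ + a·ω_rod·cosφ = +0.0094871 m/s.
|V_P| = √(V_Px² + V_Py²) = 0.31565 m/s.

0.316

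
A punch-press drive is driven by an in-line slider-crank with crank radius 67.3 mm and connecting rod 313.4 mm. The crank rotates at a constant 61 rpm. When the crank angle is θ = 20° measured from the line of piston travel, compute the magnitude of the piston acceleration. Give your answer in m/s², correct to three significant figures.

ω = 2π·61/60 = 6.388 rad/s
x(θ) = r cosθ + √(L² − r² sin²θ); with ω constant, a = ω²·d²x/dθ².
d²x/dθ² = −r cosθ − r²(cos2θ)/√u − r⁴ sin²2θ/(4u^{3/2}),  u = L² − r² sin²θ = 0.0976897 m².
Substituting r = 0.0673 m, L = 0.3134 m, θ = 20°: d²x/dθ² = -0.074412 m.
a = ω²·d²x/dθ² = (6.388)²·(-0.074412) = -3.0364 m/s²;  |a| = 3.0364 m/s².

3.04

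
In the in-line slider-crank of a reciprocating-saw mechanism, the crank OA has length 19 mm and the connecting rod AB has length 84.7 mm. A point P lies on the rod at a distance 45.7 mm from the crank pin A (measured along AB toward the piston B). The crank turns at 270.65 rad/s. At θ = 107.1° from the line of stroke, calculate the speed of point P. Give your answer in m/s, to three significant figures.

4.79

ω = 270.6 rad/s.  Crank-pin speed |V_A| = rω = 5.1423 m/s, perpendicular to OA.
Rod angle: sinφ = −(r/L) sinθ ⇒ φ = -12.381°; ω_rod = −rω cosθ/√(L²−r²sin²θ) = +18.277 rad/s.
V_P = V_A + ω_rod × AP, with AP = 0.0457 m along the rod.
Components: V_Px = −rω sinθ − a·ω_rod·sinφ = -4.7359 m/s;  V_Py = rω cosθ + a·ω_rod·cosφ = -0.69623 m/s.
|V_P| = √(V_Px² + V_Py²) = 4.7868 m/s.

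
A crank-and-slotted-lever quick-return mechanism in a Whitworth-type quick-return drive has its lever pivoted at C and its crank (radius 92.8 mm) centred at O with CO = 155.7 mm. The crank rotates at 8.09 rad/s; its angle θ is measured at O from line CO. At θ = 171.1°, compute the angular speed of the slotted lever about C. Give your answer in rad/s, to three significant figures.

10.6

ω = 8.09 rad/s
Crank pin A relative to C: A = (d + r cosθ, r sinθ); lever angle φ = atan2(r sinθ, d + r cosθ).
Differentiating tanφ: φ̇ = rω(d cosθ + r)/(d² + r² + 2dr cosθ).
d² + r² + 2dr cosθ = |CA|² = 0.00430434 m²;  d cosθ + r = -0.061025 m.
|ω_lever| = |0.0928·8.09·-0.061025| / 0.00430434 = 10.644 rad/s.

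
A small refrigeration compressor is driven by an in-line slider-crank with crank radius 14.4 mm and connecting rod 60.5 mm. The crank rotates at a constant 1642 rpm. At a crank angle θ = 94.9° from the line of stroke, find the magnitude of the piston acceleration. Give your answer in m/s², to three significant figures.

139

ω = 2π·1642/60 = 171.9 rad/s
x(θ) = r cosθ + √(L² − r² sin²θ); with ω constant, a = ω²·d²x/dθ².
d²x/dθ² = −r cosθ − r²(cos2θ)/√u − r⁴ sin²2θ/(4u^{3/2}),  u = L² − r² sin²θ = 0.0034544 m².
Substituting r = 0.0144 m, L = 0.0605 m, θ = 94.9°: d²x/dθ² = +0.0047051 m.
a = ω²·d²x/dθ² = (171.9)²·(+0.0047051) = +139.11 m/s²;  |a| = 139.11 m/s².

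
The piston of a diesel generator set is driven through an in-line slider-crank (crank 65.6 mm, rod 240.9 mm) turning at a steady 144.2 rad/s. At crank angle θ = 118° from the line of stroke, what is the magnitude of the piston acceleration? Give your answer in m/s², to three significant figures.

ω = 144.2 rad/s
x(θ) = r cosθ + √(L² − r² sin²θ); with ω constant, a = ω²·d²x/dθ².
d²x/dθ² = −r cosθ − r²(cos2θ)/√u − r⁴ sin²2θ/(4u^{3/2}),  u = L² − r² sin²θ = 0.0546779 m².
Substituting r = 0.0656 m, L = 0.2409 m, θ = 118°: d²x/dθ² = +0.04084 m.
a = ω²·d²x/dθ² = (144.2)²·(+0.04084) = +849.2 m/s²;  |a| = 849.2 m/s².

849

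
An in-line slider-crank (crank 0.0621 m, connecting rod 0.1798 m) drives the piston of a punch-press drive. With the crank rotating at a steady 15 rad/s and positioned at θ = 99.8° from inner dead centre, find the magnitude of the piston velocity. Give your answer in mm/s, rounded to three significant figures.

861

ω = 15 rad/s
For an in-line slider-crank, x = r cosθ + √(L² − r² sin²θ), so v = −rω sinθ·[1 + r cosθ/√(L² − r² sin²θ)].
With r = 0.0621 m, L = 0.1798 m, θ = 99.8°: √(L² − r² sin²θ) = 0.16907 m.
v = −0.0621·15·0.98541·[1 + 0.0621·-0.17021/0.16907] = -0.86052 m/s.
|v| = 0.86052 m/s = 860.52 mm/s.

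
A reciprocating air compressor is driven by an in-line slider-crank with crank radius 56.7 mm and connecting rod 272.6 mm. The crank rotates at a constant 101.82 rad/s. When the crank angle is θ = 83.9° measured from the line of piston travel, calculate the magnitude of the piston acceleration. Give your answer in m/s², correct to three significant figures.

ω = 101.8 rad/s
x(θ) = r cosθ + √(L² − r² sin²θ); with ω constant, a = ω²·d²x/dθ².
d²x/dθ² = −r cosθ − r²(cos2θ)/√u − r⁴ sin²2θ/(4u^{3/2}),  u = L² − r² sin²θ = 0.0711322 m².
Substituting r = 0.0567 m, L = 0.2726 m, θ = 83.9°: d²x/dθ² = +0.0057506 m.
a = ω²·d²x/dθ² = (101.8)²·(+0.0057506) = +59.618 m/s²;  |a| = 59.618 m/s².

59.6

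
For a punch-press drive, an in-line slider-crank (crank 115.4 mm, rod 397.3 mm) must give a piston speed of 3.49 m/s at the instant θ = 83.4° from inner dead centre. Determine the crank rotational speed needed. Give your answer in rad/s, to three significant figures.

For an in-line slider-crank, |v_piston| = rω|sinθ|·[1 + r cosθ/√(L² − r² sin²θ)].
With r = 0.1154 m, L = 0.3973 m, θ = 83.4°: the bracketed kinematic factor |dx/dθ| = 0.11863 m.
ω = v/|dx/dθ| = 3.49/0.11863 = 29.419 rad/s.

29.4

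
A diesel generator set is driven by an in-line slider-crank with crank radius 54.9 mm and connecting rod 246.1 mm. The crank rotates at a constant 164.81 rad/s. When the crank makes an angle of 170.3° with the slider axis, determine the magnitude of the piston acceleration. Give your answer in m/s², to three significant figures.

1160

ω = 164.8 rad/s
x(θ) = r cosθ + √(L² − r² sin²θ); with ω constant, a = ω²·d²x/dθ².
d²x/dθ² = −r cosθ − r²(cos2θ)/√u − r⁴ sin²2θ/(4u^{3/2}),  u = L² − r² sin²θ = 0.0604796 m².
Substituting r = 0.0549 m, L = 0.2461 m, θ = 170.3°: d²x/dθ² = +0.042538 m.
a = ω²·d²x/dθ² = (164.8)²·(+0.042538) = +1155.4 m/s²;  |a| = 1155.4 m/s².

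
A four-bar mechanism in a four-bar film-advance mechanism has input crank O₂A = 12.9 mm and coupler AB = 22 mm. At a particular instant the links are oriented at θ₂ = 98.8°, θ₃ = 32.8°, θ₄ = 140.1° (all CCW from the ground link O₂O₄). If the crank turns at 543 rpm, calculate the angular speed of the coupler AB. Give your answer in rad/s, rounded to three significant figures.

ω₂ = 56.86 rad/s (from 543 rpm).
Differentiating the loop-closure r₂e^{iθ₂}+r₃e^{iθ₃}=r₁+r₄e^{iθ₄} gives r₂ω₂e^{iθ₂}+r₃ω₃e^{iθ₃}=r₄ω₄e^{iθ₄}.
Eliminating the other unknown: ω₃ = r₂ω₂ sin(θ₄−θ₂) / [r₃ sin(θ₃−θ₄)].
Numerator sine = +0.66000; denominator sine = -0.95476.
Result = 0.0129·56.86·(+0.66000) / (0.022·(-0.95476)) = -23.049 rad/s; magnitude 23.049 rad/s.

23.0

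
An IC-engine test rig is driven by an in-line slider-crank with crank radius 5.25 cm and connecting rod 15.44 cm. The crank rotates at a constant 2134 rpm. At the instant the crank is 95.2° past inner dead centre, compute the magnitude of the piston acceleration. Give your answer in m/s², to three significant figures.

ω = 2π·2134/60 = 223.5 rad/s
x(θ) = r cosθ + √(L² − r² sin²θ); with ω constant, a = ω²·d²x/dθ².
d²x/dθ² = −r cosθ − r²(cos2θ)/√u − r⁴ sin²2θ/(4u^{3/2}),  u = L² − r² sin²θ = 0.0211058 m².
Substituting r = 0.0525 m, L = 0.1544 m, θ = 95.2°: d²x/dθ² = +0.023399 m.
a = ω²·d²x/dθ² = (223.5)²·(+0.023399) = +1168.5 m/s²;  |a| = 1168.5 m/s².

1170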